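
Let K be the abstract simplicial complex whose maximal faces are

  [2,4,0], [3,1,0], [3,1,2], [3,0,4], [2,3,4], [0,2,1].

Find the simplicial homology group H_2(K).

Take the total order 0 < 1 < 2 < 3 < 4 on the vertex set. Then K (dimension 2) consists of the simplices:

  0-simplices (5): [0], [1], [2], [3], [4]
  1-simplices (9): [0,1], [0,2], [0,3], [0,4], [1,2], [1,3], [2,3], [2,4], [3,4]
  2-simplices (6): [0,1,2], [0,1,3], [0,2,4], [0,3,4], [1,2,3], [2,3,4]

giving chain groups C_0 ≅ Z^5, C_1 ≅ Z^9, C_2 ≅ Z^6.

Boundary ∂_1: C_1 → C_0 maps an edge to its endpoints' difference, ∂[p,q] = q − p. For instance
  ∂[2,4] = [4] − [2].
This gives a 5×9 integer matrix of rank 4; reducing to Smith normal form yields diagonal entries (1,1,1,1).

The boundary map ∂_2: C_2 → C_1 sends each 2-simplex [p,q,r] to [q,r] − [p,r] + [p,q]. For instance
  ∂[0,1,2] = [1,2] − [0,2] + [0,1],
  ∂[2,3,4] = [3,4] − [2,4] + [2,3].
The 9×6 boundary matrix has rank 5 and Smith normal form diag(1,1,1,1,1).

Computing H_k = (kernel of ∂_k) / (image of ∂_{k+1}):

  H_2: rank ker ∂_2 − rank ∂_3 = (6 − 5) − 0 = 1, and there is no ∂_3, so H_2 = Z.

H_2 = Z.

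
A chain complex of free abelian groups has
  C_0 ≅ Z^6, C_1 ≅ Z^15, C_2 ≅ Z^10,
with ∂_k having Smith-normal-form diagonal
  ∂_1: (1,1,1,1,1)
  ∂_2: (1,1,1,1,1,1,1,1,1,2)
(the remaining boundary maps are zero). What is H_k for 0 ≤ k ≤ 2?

H_0 ≅ Z,  H_1 ≅ Z/2,  H_2 = 0.

H_0: b_0 = 6 − 0 − 5 = 1; torsion from ∂_1 factors > 1: none. So H_0 ≅ Z.
H_1: b_1 = 15 − 5 − 10 = 0; torsion from ∂_2 factors > 1: [2]. So H_1 ≅ Z/2.
H_2: b_2 = 10 − 10 − 0 = 0; torsion from ∂_3 factors > 1: none. So H_2 ≅ 0.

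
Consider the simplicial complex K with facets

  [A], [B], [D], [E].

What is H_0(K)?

H_0 = Z^4.

We work with the vertex ordering A < B < D < E. The simplices of K, each written with vertices in increasing order, are:

  0-simplices (4): A, B, D, E

so the chain groups are C_0 ≅ Z^4.

Computing H_k = (kernel of ∂_k) / (image of ∂_{k+1}):

  H_0: rank C_0 − rank ∂_1 = 4 − 0 = 4, and there is no ∂_1, so H_0 = Z^4.

(K is a triangulation of a set of 4 points.)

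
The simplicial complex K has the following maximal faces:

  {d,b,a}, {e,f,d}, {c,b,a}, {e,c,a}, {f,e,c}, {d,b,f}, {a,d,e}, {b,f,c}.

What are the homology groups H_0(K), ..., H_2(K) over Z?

H_0 = Z,  H_1 = 0,  H_2 = Z.

K has 6 vertices, 12 edges, 8 triangles.
rank ∂_0 = 0, rank ∂_1 = 5 ⇒ b_0 = 6 − 0 − 5 = 1; all invariant factors of ∂_1 are 1 so no torsion. So H_0 = Z.
rank ∂_1 = 5, rank ∂_2 = 7 ⇒ b_1 = 12 − 5 − 7 = 0; all invariant factors of ∂_2 are 1 so no torsion. So H_1 = 0.
rank ∂_2 = 7, rank ∂_3 = 0 ⇒ b_2 = 8 − 7 − 0 = 1. So H_2 = Z.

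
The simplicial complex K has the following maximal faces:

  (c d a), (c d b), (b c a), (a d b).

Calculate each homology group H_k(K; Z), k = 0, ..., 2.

H_0 ≅ Z,  H_1 = 0,  H_2 ≅ Z.

K has 4 vertices, 6 edges, 4 triangles.
rank ∂_0 = 0, rank ∂_1 = 3 ⇒ b_0 = 4 − 0 − 3 = 1; all invariant factors of ∂_1 are 1 so no torsion. So H_0 ≅ Z.
rank ∂_1 = 3, rank ∂_2 = 3 ⇒ b_1 = 6 − 3 − 3 = 0; all invariant factors of ∂_2 are 1 so no torsion. So H_1 ≅ 0.
rank ∂_2 = 3, rank ∂_3 = 0 ⇒ b_2 = 4 − 3 − 0 = 1. So H_2 ≅ Z.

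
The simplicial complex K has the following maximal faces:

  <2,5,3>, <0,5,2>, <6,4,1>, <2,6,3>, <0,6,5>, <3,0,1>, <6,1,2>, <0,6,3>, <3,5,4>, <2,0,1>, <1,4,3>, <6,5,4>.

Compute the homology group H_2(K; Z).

H_2 ≅ 0.

We work with the vertex ordering 0 < 1 < 2 < 3 < 4 < 5 < 6. The simplices of K, each written with vertices in increasing order, are:

  0-simplices (7): [0], [1], [2], [3], [4], [5], [6]
  1-simplices (18): [0,1], [0,2], [0,3], [0,5], [0,6], [1,2], [1,3], [1,4], [1,6], [2,3], [2,5], [2,6], [3,4], [3,5], [3,6], [4,5], [4,6], [5,6]
  2-simplices (12): [0,1,2], [0,1,3], [0,2,5], [0,3,6], [0,5,6], [1,2,6], [1,3,4], [1,4,6], [2,3,5], [2,3,6], [3,4,5], [4,5,6]

so the chain groups are C_0 ≅ Z^7, C_1 ≅ Z^18, C_2 ≅ Z^12.

Boundary ∂_1: C_1 → C_0 maps an edge to its endpoints' difference, ∂[p,q] = q − p.
The 7×18 boundary matrix has rank 6 and Smith normal form diag(1,1,1,1,1,1).

The boundary map ∂_2: C_2 → C_1 sends each 2-simplex [p,q,r] to [q,r] − [p,r] + [p,q]. For instance
  ∂[2,3,5] = [3,5] − [2,5] + [2,3],
  ∂[0,1,3] = [1,3] − [0,3] + [0,1].
The resulting 18×12 matrix has rank 12, and its Smith normal form has invariant factors (1,1,1,1,1,1,1,1,1,1,1,2).

Computing H_k = (kernel of ∂_k) / (image of ∂_{k+1}):

  H_2: rank ker ∂_2 − rank ∂_3 = (12 − 12) − 0 = 0, and there is no ∂_3, so H_2 ≅ 0.

(K is a triangulation of the real projective plane RP^2.)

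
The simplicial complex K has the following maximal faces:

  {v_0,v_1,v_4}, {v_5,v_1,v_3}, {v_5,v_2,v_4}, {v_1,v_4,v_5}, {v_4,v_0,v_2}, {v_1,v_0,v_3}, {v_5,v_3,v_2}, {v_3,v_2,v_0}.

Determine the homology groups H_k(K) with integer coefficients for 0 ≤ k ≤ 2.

H_0 = Z,  H_1 = 0,  H_2 = Z.

Take the total order v_0 < v_1 < v_2 < v_3 < v_4 < v_5 on the vertex set. Then K (dimension 2) consists of the simplices:

  0-simplices (6): [v_0], [v_1], [v_2], [v_3], [v_4], [v_5]
  1-simplices (12): [v_0,v_1], [v_0,v_2], [v_0,v_3], [v_0,v_4], [v_1,v_3], [v_1,v_4], [v_1,v_5], [v_2,v_3], [v_2,v_4], [v_2,v_5], [v_3,v_5], [v_4,v_5]
  2-simplices (8): [v_0,v_1,v_3], [v_0,v_1,v_4], [v_0,v_2,v_3], [v_0,v_2,v_4], [v_1,v_3,v_5], [v_1,v_4,v_5], [v_2,v_3,v_5], [v_2,v_4,v_5]

giving chain groups C_0 ≅ Z^6, C_1 ≅ Z^12, C_2 ≅ Z^8.

∂_1: C_1 → C_0 is given by ∂[p,q] = [q] − [p].
The 6×12 boundary matrix has rank 5 and Smith normal form diag(1,1,1,1,1).

Boundary ∂_2: C_2 → C_1 maps a triangle to the signed sum of its edges. For instance
  ∂[v_2,v_3,v_5] = [v_3,v_5] − [v_2,v_5] + [v_2,v_3],
  ∂[v_1,v_3,v_5] = [v_3,v_5] − [v_1,v_5] + [v_1,v_3].
As a 12×8 matrix over Z this has rank 7, with invariant factors (1,1,1,1,1,1,1).

Computing H_k = (kernel of ∂_k) / (image of ∂_{k+1}):

  H_0: rank C_0 − rank ∂_1 = 6 − 5 = 1, and the invariant factors of ∂_1 are all 1, so H_0 = Z.
  H_1: rank ker ∂_1 − rank ∂_2 = (12 − 5) − 7 = 0, and the invariant factors of ∂_2 are all 1, so H_1 = 0.
  H_2: rank ker ∂_2 − rank ∂_3 = (8 − 7) − 0 = 1, and there is no ∂_3, so H_2 = Z.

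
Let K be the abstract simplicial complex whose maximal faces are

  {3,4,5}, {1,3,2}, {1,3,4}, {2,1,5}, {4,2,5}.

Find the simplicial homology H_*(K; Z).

H_0 = Z,  H_1 = Z,  H_2 = 0.

Take the total order 1 < 2 < 3 < 4 < 5 on the vertex set. Then K (dimension 2) consists of the simplices:

  0-simplices (5): [1], [2], [3], [4], [5]
  1-simplices (10): [1,2], [1,3], [1,4], [1,5], [2,3], [2,4], [2,5], [3,4], [3,5], [4,5]
  2-simplices (5): [1,2,3], [1,2,5], [1,3,4], [2,4,5], [3,4,5]

giving chain groups C_0 ≅ Z^5, C_1 ≅ Z^10, C_2 ≅ Z^5.

The boundary map ∂_1: C_1 → C_0 is given by ∂[p,q] = [q] − [p]. For instance
  ∂[1,4] = [4] − [1].
As a 5×10 matrix over Z this has rank 4, with invariant factors (1,1,1,1).

The boundary map ∂_2: C_2 → C_1 sends each 2-simplex [p,q,r] to [q,r] − [p,r] + [p,q]. For instance
  ∂[1,2,3] = [2,3] − [1,3] + [1,2],
  ∂[2,4,5] = [4,5] − [2,5] + [2,4].
This gives a 10×5 integer matrix of rank 5; reducing to Smith normal form yields diagonal entries (1,1,1,1,1).

From H_k ≅ ker(∂_k) / im(∂_{k+1}) we obtain:

  H_0: rank C_0 − rank ∂_1 = 5 − 4 = 1, and the invariant factors of ∂_1 are all 1, so H_0 ≅ Z.
  H_1: rank ker ∂_1 − rank ∂_2 = (10 − 4) − 5 = 1, and the invariant factors of ∂_2 are all 1, so H_1 ≅ Z.
  H_2: rank ker ∂_2 − rank ∂_3 = (5 − 5) − 0 = 0, and there is no ∂_3, so H_2 ≅ 0.

As a check, the Euler characteristic is 5 − 10 + 5 = 0, which agrees with 1 − 1 + 0 = 0.
(K is a triangulation of the Möbius band.)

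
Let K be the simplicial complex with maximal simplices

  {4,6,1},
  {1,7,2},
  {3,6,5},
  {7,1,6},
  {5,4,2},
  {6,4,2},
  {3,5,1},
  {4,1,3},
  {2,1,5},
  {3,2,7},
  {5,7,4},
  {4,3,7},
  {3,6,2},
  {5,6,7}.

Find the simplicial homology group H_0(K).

H_0 = Z.

Take the total order 1 < 2 < 3 < 4 < 5 < 6 < 7 on the vertex set. Then K (dimension 2) consists of the simplices:

  0-simplices (7): [1], [2], [3], [4], [5], [6], [7]
  1-simplices (21): [1,2], [1,3], [1,4], [1,5], [1,6], [1,7], [2,3], [2,4], [2,5], [2,6], [2,7], [3,4], [3,5], [3,6], [3,7], [4,5], [4,6], [4,7], [5,6], [5,7], [6,7]
  2-simplices (14): [1,2,5], [1,2,7], [1,3,4], [1,3,5], [1,4,6], [1,6,7], [2,3,6], [2,3,7], [2,4,5], [2,4,6], [3,4,7], [3,5,6], [4,5,7], [5,6,7]

Hence C_0 ≅ Z^7, C_1 ≅ Z^21, C_2 ≅ Z^14.

Boundary ∂_1: C_1 → C_0 maps an edge to its endpoints' difference, ∂[p,q] = q − p. For instance
  ∂[6,7] = [7] − [6].
The 7×21 boundary matrix has rank 6 and Smith normal form diag(1,1,1,1,1,1).

Boundary ∂_2: C_2 → C_1 maps a triangle to the signed sum of its edges. For instance
  ∂[2,4,5] = [4,5] − [2,5] + [2,4],
  ∂[1,6,7] = [6,7] − [1,7] + [1,6].
As a 21×14 matrix over Z this has rank 13, with invariant factors (1,1,1,1,1,1,1,1,1,1,1,1,1).

From H_k ≅ ker(∂_k) / im(∂_{k+1}) we obtain:

  H_0: rank C_0 − rank ∂_1 = 7 − 6 = 1, and the invariant factors of ∂_1 are all 1, so H_0 = Z.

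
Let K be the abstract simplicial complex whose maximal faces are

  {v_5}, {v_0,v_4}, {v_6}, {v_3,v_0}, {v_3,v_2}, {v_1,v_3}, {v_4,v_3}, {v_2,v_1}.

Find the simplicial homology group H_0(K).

Order the vertices as v_0 < v_1 < v_2 < v_3 < v_4 < v_5 < v_6. Listing each simplex with vertices in this order, K has dimension 1 with simplices:

  0-simplices (7): [v_0], [v_1], [v_2], [v_3], [v_4], [v_5], [v_6]
  1-simplices (6): [v_0,v_3], [v_0,v_4], [v_1,v_2], [v_1,v_3], [v_2,v_3], [v_3,v_4]

so the chain groups are C_0 ≅ Z^7, C_1 ≅ Z^6.

∂_1: C_1 → C_0 sends each edge [p,q] (with p < q) to q − p. For instance
  ∂[v_0,v_3] = [v_3] − [v_0].
The 7×6 boundary matrix has rank 4 and Smith normal form diag(1,1,1,1).

Now H_k = ker ∂_k / im ∂_{k+1}, so:

  H_0: rank C_0 − rank ∂_1 = 7 − 4 = 3, and the invariant factors of ∂_1 are all 1, so H_0 = Z^3.

(K is a triangulation of the disjoint union of a set of 2 points and a wedge of 2 circles.)

H_0 ≅ Z^3.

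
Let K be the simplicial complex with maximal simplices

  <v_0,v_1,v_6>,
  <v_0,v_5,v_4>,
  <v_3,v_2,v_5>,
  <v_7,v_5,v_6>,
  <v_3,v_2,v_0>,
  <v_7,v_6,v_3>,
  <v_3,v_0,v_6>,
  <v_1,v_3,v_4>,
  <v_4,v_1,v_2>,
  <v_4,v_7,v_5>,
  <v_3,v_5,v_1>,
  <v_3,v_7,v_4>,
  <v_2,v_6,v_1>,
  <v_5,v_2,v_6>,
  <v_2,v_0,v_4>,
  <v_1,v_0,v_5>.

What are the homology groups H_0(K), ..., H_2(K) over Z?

H_0 = Z,  H_1 = Z^2,  H_2 = Z.

We work with the vertex ordering v_0 < v_1 < v_2 < v_3 < v_4 < v_5 < v_6 < v_7. The simplices of K, each written with vertices in increasing order, are:

  0-simplices (8): [v_0], [v_1], [v_2], [v_3], [v_4], [v_5], [v_6], [v_7]
  1-simplices (24): (24 of them)
  2-simplices (16): (16 of them)

giving chain groups C_0 ≅ Z^8, C_1 ≅ Z^24, C_2 ≅ Z^16.

∂_1: C_1 → C_0 sends each edge [p,q] (with p < q) to q − p. For instance
  ∂[v_2,v_3] = [v_3] − [v_2].
The 8×24 boundary matrix has rank 7 and Smith normal form diag(1,1,1,1,1,1,1).

The boundary map ∂_2: C_2 → C_1 acts by ∂[p,q,r] = [q,r] − [p,r] + [p,q]. For instance
  ∂[v_1,v_2,v_4] = [v_2,v_4] − [v_1,v_4] + [v_1,v_2],
  ∂[v_0,v_2,v_4] = [v_2,v_4] − [v_0,v_4] + [v_0,v_2].
The 24×16 boundary matrix has rank 15 and Smith normal form diag(1,1,1,1,1,1,1,1,1,1,1,1,1,1,1).

Reading off H_k = ker ∂_k / im ∂_{k+1}:

  H_0: rank C_0 − rank ∂_1 = 8 − 7 = 1, and the invariant factors of ∂_1 are all 1, so H_0 ≅ Z.
  H_1: rank ker ∂_1 − rank ∂_2 = (24 − 7) − 15 = 2, and the invariant factors of ∂_2 are all 1, so H_1 ≅ Z^2.
  H_2: rank ker ∂_2 − rank ∂_3 = (16 − 15) − 0 = 1, and there is no ∂_3, so H_2 ≅ Z.

As a check, the Euler characteristic is 8 − 24 + 16 = 0, which agrees with 1 − 2 + 1 = 0.
(K is a triangulation of the torus T^2.)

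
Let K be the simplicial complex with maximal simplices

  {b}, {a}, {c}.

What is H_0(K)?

H_0 = Z^3.

Take the total order a < b < c on the vertex set. Then K (dimension 0) consists of the simplices:

  0-simplices (3): a, b, c

so the chain groups are C_0 ≅ Z^3.

Now H_k = ker ∂_k / im ∂_{k+1}, so:

  H_0: rank C_0 − rank ∂_1 = 3 − 0 = 3, and there is no ∂_1, so H_0 ≅ Z^3.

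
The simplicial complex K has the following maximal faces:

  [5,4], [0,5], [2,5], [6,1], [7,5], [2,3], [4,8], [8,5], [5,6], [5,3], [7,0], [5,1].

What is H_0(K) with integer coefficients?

H_0 ≅ Z.

K has 9 vertices, 12 edges.
rank ∂_0 = 0, rank ∂_1 = 8 ⇒ b_0 = 9 − 0 − 8 = 1; all invariant factors of ∂_1 are 1 so no torsion. So H_0 ≅ Z.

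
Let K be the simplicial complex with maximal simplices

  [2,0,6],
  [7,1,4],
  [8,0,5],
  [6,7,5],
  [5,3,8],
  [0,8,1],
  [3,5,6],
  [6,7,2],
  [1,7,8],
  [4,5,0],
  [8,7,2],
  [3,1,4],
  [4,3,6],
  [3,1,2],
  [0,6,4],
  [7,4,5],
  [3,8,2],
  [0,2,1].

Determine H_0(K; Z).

H_0 = Z.

Order the vertices as 0 < 1 < 2 < 3 < 4 < 5 < 6 < 7 < 8. Listing each simplex with vertices in this order, K has dimension 2 with simplices:

  0-simplices (9): [0], [1], [2], [3], [4], [5], [6], [7], [8]
  1-simplices (27): (27 of them)
  2-simplices (18): [0,1,2], [0,1,8], [0,2,6], [0,4,5], [0,4,6], [0,5,8], [1,2,3], [1,3,4], [1,4,7], [1,7,8], [2,3,8], [2,6,7], [2,7,8], [3,4,6], [3,5,6], [3,5,8], [4,5,7], [5,6,7]

giving chain groups C_0 ≅ Z^9, C_1 ≅ Z^27, C_2 ≅ Z^18.

∂_1: C_1 → C_0 sends each edge [p,q] (with p < q) to q − p. For instance
  ∂[0,5] = [5] − [0].
The 9×27 boundary matrix has rank 8 and Smith normal form diag(1,1,1,1,1,1,1,1).

The boundary map ∂_2: C_2 → C_1 sends each 2-simplex [p,q,r] to [q,r] − [p,r] + [p,q]. For instance
  ∂[3,5,8] = [5,8] − [3,8] + [3,5],
  ∂[2,3,8] = [3,8] − [2,8] + [2,3].
This gives a 27×18 integer matrix of rank 18; reducing to Smith normal form yields diagonal entries (1,1,1,1,1,1,1,1,1,1,1,1,1,1,1,1,1,2).

Computing H_k = (kernel of ∂_k) / (image of ∂_{k+1}):

  H_0: rank C_0 − rank ∂_1 = 9 − 8 = 1, and the invariant factors of ∂_1 are all 1, so H_0 ≅ Z.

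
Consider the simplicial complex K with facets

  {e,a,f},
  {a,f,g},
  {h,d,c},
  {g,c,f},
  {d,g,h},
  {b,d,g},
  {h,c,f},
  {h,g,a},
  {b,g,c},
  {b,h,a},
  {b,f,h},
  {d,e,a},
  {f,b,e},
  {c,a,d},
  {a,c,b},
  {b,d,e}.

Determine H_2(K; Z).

Take the total order a < b < c < d < e < f < g < h on the vertex set. Then K (dimension 2) consists of the simplices:

  0-simplices (8): a, b, c, d, e, f, g, h
  1-simplices (24): ab, ac, ad, ae, af, ag, ah, bc, bd, be, bf, bg, bh, cd, cf, cg, ch, de, dg, dh, ef, fg, fh, gh
  2-simplices (16): abc, abh, acd, ade, aef, afg, agh, bcg, bde, bdg, bef, bfh, cdh, cfg, cfh, dgh

giving chain groups C_0 ≅ Z^8, C_1 ≅ Z^24, C_2 ≅ Z^16.

∂_1: C_1 → C_0 sends each edge [p,q] (with p < q) to q − p. For instance
  ∂ae = e − a.
This gives a 8×24 integer matrix of rank 7; reducing to Smith normal form yields diagonal entries (1,1,1,1,1,1,1).

The boundary map ∂_2: C_2 → C_1 sends each 2-simplex [p,q,r] to [q,r] − [p,r] + [p,q]. For instance
  ∂bfh = fh − bh + bf,
  ∂bcg = cg − bg + bc.
The resulting 24×16 matrix has rank 15, and its Smith normal form has invariant factors (1,1,1,1,1,1,1,1,1,1,1,1,1,1,1).

Computing H_k = (kernel of ∂_k) / (image of ∂_{k+1}):

  H_2: rank ker ∂_2 − rank ∂_3 = (16 − 15) − 0 = 1, and there is no ∂_3, so H_2 = Z.

(K is a triangulation of the torus T^2.)

H_2 = Z.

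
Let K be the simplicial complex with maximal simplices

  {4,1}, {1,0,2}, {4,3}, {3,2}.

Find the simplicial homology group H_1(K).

Order the vertices as 0 < 1 < 2 < 3 < 4. Listing each simplex with vertices in this order, K has dimension 2 with simplices:

  0-simplices (5): [0], [1], [2], [3], [4]
  1-simplices (6): [0,1], [0,2], [1,2], [1,4], [2,3], [3,4]
  2-simplices (1): [0,1,2]

giving chain groups C_0 ≅ Z^5, C_1 ≅ Z^6, C_2 ≅ Z^1.

The boundary map ∂_1: C_1 → C_0 sends each edge [p,q] (with p < q) to q − p. For instance
  ∂[2,3] = [3] − [2].
The 5×6 boundary matrix has rank 4 and Smith normal form diag(1,1,1,1).

Boundary ∂_2: C_2 → C_1 maps a triangle to the signed sum of its edges. For instance
  ∂[0,1,2] = [1,2] − [0,2] + [0,1].
The resulting 6×1 matrix has rank 1, and its Smith normal form has invariant factors (1).

From H_k ≅ ker(∂_k) / im(∂_{k+1}) we obtain:

  H_1: rank ker ∂_1 − rank ∂_2 = (6 − 4) − 1 = 1, and the invariant factors of ∂_2 are all 1, so H_1 ≅ Z.

H_1 ≅ Z.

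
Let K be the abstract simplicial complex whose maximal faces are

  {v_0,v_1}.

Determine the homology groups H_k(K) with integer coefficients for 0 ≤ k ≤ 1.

H_0 ≅ Z,  H_1 = 0.

Fix the vertex order v_0 < v_1 and write every simplex with vertices in increasing order. Then dim K = 1 and the simplices of K are:

  0-simplices (2): [v_0], [v_1]
  1-simplices (1): [v_0,v_1]

giving chain groups C_0 ≅ Z^2, C_1 ≅ Z^1.

The boundary map ∂_1: C_1 → C_0 maps an edge to its endpoints' difference, ∂[p,q] = q − p. For instance
  ∂[v_0,v_1] = [v_1] − [v_0].
The resulting 2×1 matrix has rank 1, and its Smith normal form has invariant factors (1).

Now H_k = ker ∂_k / im ∂_{k+1}, so:

  H_0: rank C_0 − rank ∂_1 = 2 − 1 = 1, and the invariant factors of ∂_1 are all 1, so H_0 = Z.
  H_1: rank ker ∂_1 − rank ∂_2 = (1 − 1) − 0 = 0, and there is no ∂_2, so H_1 = 0.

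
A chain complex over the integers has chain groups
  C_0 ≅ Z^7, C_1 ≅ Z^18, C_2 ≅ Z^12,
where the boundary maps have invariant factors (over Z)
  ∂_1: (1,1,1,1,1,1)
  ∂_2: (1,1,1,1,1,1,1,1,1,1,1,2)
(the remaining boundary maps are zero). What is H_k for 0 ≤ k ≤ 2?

H_0 ≅ Z,  H_1 ≅ Z/2Z,  H_2 = 0.

H_0: b_0 = 7 − 0 − 6 = 1; torsion from ∂_1 factors > 1: none. So H_0 ≅ Z.
H_1: b_1 = 18 − 6 − 12 = 0; torsion from ∂_2 factors > 1: [2]. So H_1 ≅ Z/2Z.
H_2: b_2 = 12 − 12 − 0 = 0; torsion from ∂_3 factors > 1: none. So H_2 ≅ 0.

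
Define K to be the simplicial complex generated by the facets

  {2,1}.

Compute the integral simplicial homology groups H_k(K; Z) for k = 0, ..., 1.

Order the vertices as 1 < 2. Listing each simplex with vertices in this order, K has dimension 1 with simplices:

  0-simplices (2): [1], [2]
  1-simplices (1): [1,2]

giving chain groups C_0 ≅ Z^2, C_1 ≅ Z^1.

Boundary ∂_1: C_1 → C_0 maps an edge to its endpoints' difference, ∂[p,q] = q − p. For instance
  ∂[1,2] = [2] − [1].
This gives a 2×1 integer matrix of rank 1; reducing to Smith normal form yields diagonal entries (1).

Reading off H_k = ker ∂_k / im ∂_{k+1}:

  H_0: rank C_0 − rank ∂_1 = 2 − 1 = 1, and the invariant factors of ∂_1 are all 1, so H_0 = Z.
  H_1: rank ker ∂_1 − rank ∂_2 = (1 − 1) − 0 = 0, and there is no ∂_2, so H_1 = 0.

H_0 = Z,  H_1 = 0.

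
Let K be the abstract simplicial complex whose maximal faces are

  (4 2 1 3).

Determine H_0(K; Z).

K has 4 vertices, 6 edges, 4 triangles, 1 3-simplex.
rank ∂_0 = 0, rank ∂_1 = 3 ⇒ b_0 = 4 − 0 − 3 = 1; all invariant factors of ∂_1 are 1 so no torsion. So H_0 ≅ Z.

H_0 = Z.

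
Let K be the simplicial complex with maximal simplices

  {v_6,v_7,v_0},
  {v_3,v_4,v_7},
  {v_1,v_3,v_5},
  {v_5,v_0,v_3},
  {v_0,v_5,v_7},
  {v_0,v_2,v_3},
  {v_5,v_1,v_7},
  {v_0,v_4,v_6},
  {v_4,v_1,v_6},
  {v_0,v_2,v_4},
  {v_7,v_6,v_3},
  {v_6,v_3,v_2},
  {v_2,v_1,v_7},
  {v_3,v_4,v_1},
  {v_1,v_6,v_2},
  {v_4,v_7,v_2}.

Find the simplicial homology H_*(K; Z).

K has 8 vertices, 24 edges, 16 triangles.
rank ∂_0 = 0, rank ∂_1 = 7 ⇒ b_0 = 8 − 0 − 7 = 1; all invariant factors of ∂_1 are 1 so no torsion. So H_0 ≅ Z.
rank ∂_1 = 7, rank ∂_2 = 15 ⇒ b_1 = 24 − 7 − 15 = 2; all invariant factors of ∂_2 are 1 so no torsion. So H_1 ≅ Z^2.
rank ∂_2 = 15, rank ∂_3 = 0 ⇒ b_2 = 16 − 15 − 0 = 1. So H_2 ≅ Z.

H_0 ≅ Z,  H_1 ≅ Z^2,  H_2 ≅ Z.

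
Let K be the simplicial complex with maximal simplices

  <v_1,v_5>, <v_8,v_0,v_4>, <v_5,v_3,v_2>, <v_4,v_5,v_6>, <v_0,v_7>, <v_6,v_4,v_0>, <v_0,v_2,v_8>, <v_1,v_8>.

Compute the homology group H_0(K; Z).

Fix the vertex order v_0 < v_1 < v_2 < v_3 < v_4 < v_5 < v_6 < v_7 < v_8 and write every simplex with vertices in increasing order. Then dim K = 2 and the simplices of K are:

  0-simplices (9): [v_0], [v_1], [v_2], [v_3], [v_4], [v_5], [v_6], [v_7], [v_8]
  1-simplices (15): (15 of them)
  2-simplices (5): [v_0,v_2,v_8], [v_0,v_4,v_6], [v_0,v_4,v_8], [v_2,v_3,v_5], [v_4,v_5,v_6]

giving chain groups C_0 ≅ Z^9, C_1 ≅ Z^15, C_2 ≅ Z^5.

Boundary ∂_1: C_1 → C_0 is given by ∂[p,q] = [q] − [p]. For instance
  ∂[v_1,v_5] = [v_5] − [v_1].
The 9×15 boundary matrix has rank 8 and Smith normal form diag(1,1,1,1,1,1,1,1).

Boundary ∂_2: C_2 → C_1 sends each 2-simplex [p,q,r] to [q,r] − [p,r] + [p,q]. For instance
  ∂[v_0,v_4,v_6] = [v_4,v_6] − [v_0,v_6] + [v_0,v_4],
  ∂[v_4,v_5,v_6] = [v_5,v_6] − [v_4,v_6] + [v_4,v_5].
The 15×5 boundary matrix has rank 5 and Smith normal form diag(1,1,1,1,1).

Now H_k = ker ∂_k / im ∂_{k+1}, so:

  H_0: rank C_0 − rank ∂_1 = 9 − 8 = 1, and the invariant factors of ∂_1 are all 1, so H_0 = Z.

H_0 ≅ Z.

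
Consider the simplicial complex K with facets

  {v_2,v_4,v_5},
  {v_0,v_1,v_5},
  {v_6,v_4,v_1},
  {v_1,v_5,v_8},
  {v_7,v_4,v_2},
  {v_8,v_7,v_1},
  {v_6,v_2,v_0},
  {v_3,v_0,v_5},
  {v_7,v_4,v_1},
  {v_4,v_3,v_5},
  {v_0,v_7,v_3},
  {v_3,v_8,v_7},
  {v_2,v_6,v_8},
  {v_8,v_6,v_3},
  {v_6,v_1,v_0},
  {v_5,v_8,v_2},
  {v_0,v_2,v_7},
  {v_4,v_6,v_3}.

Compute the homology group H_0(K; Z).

H_0 ≅ Z.

Take the total order v_0 < v_1 < v_2 < v_3 < v_4 < v_5 < v_6 < v_7 < v_8 on the vertex set. Then K (dimension 2) consists of the simplices:

  0-simplices (9): [v_0], [v_1], [v_2], [v_3], [v_4], [v_5], [v_6], [v_7], [v_8]
  1-simplices (27): (27 of them)
  2-simplices (18): (18 of them)

so the chain groups are C_0 ≅ Z^9, C_1 ≅ Z^27, C_2 ≅ Z^18.

The boundary map ∂_1: C_1 → C_0 sends each edge [p,q] (with p < q) to q − p.
This gives a 9×27 integer matrix of rank 8; reducing to Smith normal form yields diagonal entries (1,1,1,1,1,1,1,1).

∂_2: C_2 → C_1 sends each 2-simplex [p,q,r] to [q,r] − [p,r] + [p,q]. For instance
  ∂[v_0,v_1,v_5] = [v_1,v_5] − [v_0,v_5] + [v_0,v_1],
  ∂[v_0,v_3,v_7] = [v_3,v_7] − [v_0,v_7] + [v_0,v_3].
The resulting 27×18 matrix has rank 17, and its Smith normal form has invariant factors (1,1,1,1,1,1,1,1,1,1,1,1,1,1,1,1,1).

Now H_k = ker ∂_k / im ∂_{k+1}, so:

  H_0: rank C_0 − rank ∂_1 = 9 − 8 = 1, and the invariant factors of ∂_1 are all 1, so H_0 ≅ Z.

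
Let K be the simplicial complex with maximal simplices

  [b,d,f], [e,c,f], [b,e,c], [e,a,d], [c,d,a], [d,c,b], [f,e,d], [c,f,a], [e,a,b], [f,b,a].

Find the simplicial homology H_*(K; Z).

H_0 = Z,  H_1 = Z/2,  H_2 = 0.

Order the vertices as a < b < c < d < e < f. Listing each simplex with vertices in this order, K has dimension 2 with simplices:

  0-simplices (6): a, b, c, d, e, f
  1-simplices (15): ab, ac, ad, ae, af, bc, bd, be, bf, cd, ce, cf, de, df, ef
  2-simplices (10): abe, abf, acd, acf, ade, bcd, bce, bdf, cef, def

so the chain groups are C_0 ≅ Z^6, C_1 ≅ Z^15, C_2 ≅ Z^10.

∂_1: C_1 → C_0 is given by ∂[p,q] = [q] − [p].
The resulting 6×15 matrix has rank 5, and its Smith normal form has invariant factors (1,1,1,1,1).

The boundary map ∂_2: C_2 → C_1 acts by ∂[p,q,r] = [q,r] − [p,r] + [p,q]. For instance
  ∂bcd = cd − bd + bc,
  ∂cef = ef − cf + ce.
As a 15×10 matrix over Z this has rank 10, with invariant factors (1,1,1,1,1,1,1,1,1,2).

Reading off H_k = ker ∂_k / im ∂_{k+1}:

  H_0: rank C_0 − rank ∂_1 = 6 − 5 = 1, and the invariant factors of ∂_1 are all 1, so H_0 ≅ Z.
  H_1: rank ker ∂_1 − rank ∂_2 = (15 − 5) − 10 = 0, and ∂_2 has invariant factor 2 > 1, so H_1 ≅ Z/2.
  H_2: rank ker ∂_2 − rank ∂_3 = (10 − 10) − 0 = 0, and there is no ∂_3, so H_2 ≅ 0.

As a check, the Euler characteristic is 6 − 15 + 10 = 1, which agrees with 1 − 0 + 0 = 1.
(K is a triangulation of the real projective plane RP^2.)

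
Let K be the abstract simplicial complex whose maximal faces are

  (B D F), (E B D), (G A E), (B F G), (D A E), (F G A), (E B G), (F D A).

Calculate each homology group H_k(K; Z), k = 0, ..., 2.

Fix the vertex order A < B < D < E < F < G and write every simplex with vertices in increasing order. Then dim K = 2 and the simplices of K are:

  0-simplices (6): A, B, D, E, F, G
  1-simplices (12): AD, AE, AF, AG, BD, BE, BF, BG, DE, DF, EG, FG
  2-simplices (8): ADE, ADF, AEG, AFG, BDE, BDF, BEG, BFG

giving chain groups C_0 ≅ Z^6, C_1 ≅ Z^12, C_2 ≅ Z^8.

Boundary ∂_1: C_1 → C_0 maps an edge to its endpoints' difference, ∂[p,q] = q − p. For instance
  ∂BD = D − B.
As a 6×12 matrix over Z this has rank 5, with invariant factors (1,1,1,1,1).

Boundary ∂_2: C_2 → C_1 maps a triangle to the signed sum of its edges. For instance
  ∂AFG = FG − AG + AF,
  ∂BDF = DF − BF + BD.
The resulting 12×8 matrix has rank 7, and its Smith normal form has invariant factors (1,1,1,1,1,1,1).

Computing H_k = (kernel of ∂_k) / (image of ∂_{k+1}):

  H_0: rank C_0 − rank ∂_1 = 6 − 5 = 1, and the invariant factors of ∂_1 are all 1, so H_0 = Z.
  H_1: rank ker ∂_1 − rank ∂_2 = (12 − 5) − 7 = 0, and the invariant factors of ∂_2 are all 1, so H_1 = 0.
  H_2: rank ker ∂_2 − rank ∂_3 = (8 − 7) − 0 = 1, and there is no ∂_3, so H_2 = Z.

As a check, the Euler characteristic is 6 − 12 + 8 = 2, which agrees with 1 − 0 + 1 = 2.

H_0 ≅ Z,  H_1 = 0,  H_2 ≅ Z.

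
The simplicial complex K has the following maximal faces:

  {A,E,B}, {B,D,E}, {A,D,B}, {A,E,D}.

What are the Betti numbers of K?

Order the vertices as A < B < D < E. Listing each simplex with vertices in this order, K has dimension 2 with simplices:

  0-simplices (4): A, B, D, E
  1-simplices (6): AB, AD, AE, BD, BE, DE
  2-simplices (4): ABD, ABE, ADE, BDE

so the chain groups are C_0 ≅ Z^4, C_1 ≅ Z^6, C_2 ≅ Z^4.

The boundary map ∂_1: C_1 → C_0 sends each edge [p,q] (with p < q) to q − p. For instance
  ∂BD = D − B.
As a 4×6 matrix over Z this has rank 3, with invariant factors (1,1,1).

Boundary ∂_2: C_2 → C_1 sends each 2-simplex [p,q,r] to [q,r] − [p,r] + [p,q]. For instance
  ∂ABE = BE − AE + AB,
  ∂ABD = BD − AD + AB.
The resulting 6×4 matrix has rank 3, and its Smith normal form has invariant factors (1,1,1).

Now H_k = ker ∂_k / im ∂_{k+1}, so:

  H_0: rank C_0 − rank ∂_1 = 4 − 3 = 1, and the invariant factors of ∂_1 are all 1, so H_0 ≅ Z.
  H_1: rank ker ∂_1 − rank ∂_2 = (6 − 3) − 3 = 0, and the invariant factors of ∂_2 are all 1, so H_1 ≅ 0.
  H_2: rank ker ∂_2 − rank ∂_3 = (4 − 3) − 0 = 1, and there is no ∂_3, so H_2 ≅ Z.

Hence the Betti numbers are b_0 = 1, b_1 = 0, b_2 = 1.

b_0 = 1, b_1 = 0, b_2 = 1.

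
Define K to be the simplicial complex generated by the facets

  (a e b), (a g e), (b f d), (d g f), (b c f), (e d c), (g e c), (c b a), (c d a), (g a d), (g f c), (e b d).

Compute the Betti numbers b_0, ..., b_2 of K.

b_0 = 1, b_1 = 0, b_2 = 0.

K has 7 vertices, 18 edges, 12 triangles.
rank ∂_0 = 0, rank ∂_1 = 6 ⇒ b_0 = 7 − 0 − 6 = 1; all invariant factors of ∂_1 are 1 so no torsion. So H_0 = Z.
rank ∂_1 = 6, rank ∂_2 = 12 ⇒ b_1 = 18 − 6 − 12 = 0; ∂_2 has invariant factor(s) [2] giving torsion. So H_1 = Z_2.
rank ∂_2 = 12, rank ∂_3 = 0 ⇒ b_2 = 12 − 12 − 0 = 0. So H_2 = 0.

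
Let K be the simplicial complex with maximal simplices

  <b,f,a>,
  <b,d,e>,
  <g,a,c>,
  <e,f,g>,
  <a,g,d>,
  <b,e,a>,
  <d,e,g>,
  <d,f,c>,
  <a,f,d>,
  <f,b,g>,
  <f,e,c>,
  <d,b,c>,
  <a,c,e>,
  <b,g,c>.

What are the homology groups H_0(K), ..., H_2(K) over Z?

We work with the vertex ordering a < b < c < d < e < f < g. The simplices of K, each written with vertices in increasing order, are:

  0-simplices (7): a, b, c, d, e, f, g
  1-simplices (21): ab, ac, ad, ae, af, ag, bc, bd, be, bf, bg, cd, ce, cf, cg, de, df, dg, ef, eg, fg
  2-simplices (14): abe, abf, ace, acg, adf, adg, bcd, bcg, bde, bfg, cdf, cef, deg, efg

giving chain groups C_0 ≅ Z^7, C_1 ≅ Z^21, C_2 ≅ Z^14.

∂_1: C_1 → C_0 sends each edge [p,q] (with p < q) to q − p.
As a 7×21 matrix over Z this has rank 6, with invariant factors (1,1,1,1,1,1).

∂_2: C_2 → C_1 acts by ∂[p,q,r] = [q,r] − [p,r] + [p,q]. For instance
  ∂bfg = fg − bg + bf,
  ∂adf = df − af + ad.
The 21×14 boundary matrix has rank 13 and Smith normal form diag(1,1,1,1,1,1,1,1,1,1,1,1,1).

Now H_k = ker ∂_k / im ∂_{k+1}, so:

  H_0: rank C_0 − rank ∂_1 = 7 − 6 = 1, and the invariant factors of ∂_1 are all 1, so H_0 ≅ Z.
  H_1: rank ker ∂_1 − rank ∂_2 = (21 − 6) − 13 = 2, and the invariant factors of ∂_2 are all 1, so H_1 ≅ Z^2.
  H_2: rank ker ∂_2 − rank ∂_3 = (14 − 13) − 0 = 1, and there is no ∂_3, so H_2 ≅ Z.

(K is a triangulation of the torus T^2.)

H_0 = Z,  H_1 = Z^2,  H_2 = Z.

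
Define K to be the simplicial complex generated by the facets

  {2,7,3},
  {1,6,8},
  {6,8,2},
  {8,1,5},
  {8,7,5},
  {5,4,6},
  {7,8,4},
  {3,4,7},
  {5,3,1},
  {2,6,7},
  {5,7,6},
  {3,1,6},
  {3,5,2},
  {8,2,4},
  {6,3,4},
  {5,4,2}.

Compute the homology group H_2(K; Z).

Order the vertices as 1 < 2 < 3 < 4 < 5 < 6 < 7 < 8. Listing each simplex with vertices in this order, K has dimension 2 with simplices:

  0-simplices (8): [1], [2], [3], [4], [5], [6], [7], [8]
  1-simplices (24): (24 of them)
  2-simplices (16): [1,3,5], [1,3,6], [1,5,8], [1,6,8], [2,3,5], [2,3,7], [2,4,5], [2,4,8], [2,6,7], [2,6,8], [3,4,6], [3,4,7], [4,5,6], [4,7,8], [5,6,7], [5,7,8]

so the chain groups are C_0 ≅ Z^8, C_1 ≅ Z^24, C_2 ≅ Z^16.

Boundary ∂_1: C_1 → C_0 maps an edge to its endpoints' difference, ∂[p,q] = q − p.
This gives a 8×24 integer matrix of rank 7; reducing to Smith normal form yields diagonal entries (1,1,1,1,1,1,1).

∂_2: C_2 → C_1 maps a triangle to the signed sum of its edges. For instance
  ∂[3,4,6] = [4,6] − [3,6] + [3,4],
  ∂[2,6,8] = [6,8] − [2,8] + [2,6].
The resulting 24×16 matrix has rank 15, and its Smith normal form has invariant factors (1,1,1,1,1,1,1,1,1,1,1,1,1,1,1).

Computing H_k = (kernel of ∂_k) / (image of ∂_{k+1}):

  H_2: rank ker ∂_2 − rank ∂_3 = (16 − 15) − 0 = 1, and there is no ∂_3, so H_2 = Z.

H_2 = Z.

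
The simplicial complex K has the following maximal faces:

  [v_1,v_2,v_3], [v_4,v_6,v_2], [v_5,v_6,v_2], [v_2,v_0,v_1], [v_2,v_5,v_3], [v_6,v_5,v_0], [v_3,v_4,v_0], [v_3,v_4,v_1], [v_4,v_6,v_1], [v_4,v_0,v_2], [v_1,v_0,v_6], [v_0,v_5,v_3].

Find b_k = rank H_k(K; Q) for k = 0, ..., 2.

Take the total order v_0 < v_1 < v_2 < v_3 < v_4 < v_5 < v_6 on the vertex set. Then K (dimension 2) consists of the simplices:

  0-simplices (7): [v_0], [v_1], [v_2], [v_3], [v_4], [v_5], [v_6]
  1-simplices (18): (18 of them)
  2-simplices (12): (12 of them)

Hence C_0 ≅ Z^7, C_1 ≅ Z^18, C_2 ≅ Z^12.

∂_1: C_1 → C_0 is given by ∂[p,q] = [q] − [p]. For instance
  ∂[v_0,v_5] = [v_5] − [v_0].
The resulting 7×18 matrix has rank 6, and its Smith normal form has invariant factors (1,1,1,1,1,1).

The boundary map ∂_2: C_2 → C_1 maps a triangle to the signed sum of its edges. For instance
  ∂[v_0,v_3,v_5] = [v_3,v_5] − [v_0,v_5] + [v_0,v_3],
  ∂[v_0,v_2,v_4] = [v_2,v_4] − [v_0,v_4] + [v_0,v_2].
This gives a 18×12 integer matrix of rank 12; reducing to Smith normal form yields diagonal entries (1,1,1,1,1,1,1,1,1,1,1,2).

Computing H_k = (kernel of ∂_k) / (image of ∂_{k+1}):

  H_0: rank C_0 − rank ∂_1 = 7 − 6 = 1, and the invariant factors of ∂_1 are all 1, so H_0 = Z.
  H_1: rank ker ∂_1 − rank ∂_2 = (18 − 6) − 12 = 0, and ∂_2 has invariant factor 2 > 1, so H_1 = Z/2.
  H_2: rank ker ∂_2 − rank ∂_3 = (12 − 12) − 0 = 0, and there is no ∂_3, so H_2 = 0.

Hence the Betti numbers are b_0 = 1, b_1 = 0, b_2 = 0.

b_0 = 1, b_1 = 0, b_2 = 0.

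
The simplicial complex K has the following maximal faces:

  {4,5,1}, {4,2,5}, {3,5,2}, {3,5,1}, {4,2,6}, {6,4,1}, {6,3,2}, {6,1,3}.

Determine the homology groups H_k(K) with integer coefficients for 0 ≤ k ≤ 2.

H_0 ≅ Z,  H_1 = 0,  H_2 ≅ Z.

We work with the vertex ordering 1 < 2 < 3 < 4 < 5 < 6. The simplices of K, each written with vertices in increasing order, are:

  0-simplices (6): [1], [2], [3], [4], [5], [6]
  1-simplices (12): [1,3], [1,4], [1,5], [1,6], [2,3], [2,4], [2,5], [2,6], [3,5], [3,6], [4,5], [4,6]
  2-simplices (8): [1,3,5], [1,3,6], [1,4,5], [1,4,6], [2,3,5], [2,3,6], [2,4,5], [2,4,6]

Hence C_0 ≅ Z^6, C_1 ≅ Z^12, C_2 ≅ Z^8.

∂_1: C_1 → C_0 sends each edge [p,q] (with p < q) to q − p.
As a 6×12 matrix over Z this has rank 5, with invariant factors (1,1,1,1,1).

∂_2: C_2 → C_1 acts by ∂[p,q,r] = [q,r] − [p,r] + [p,q]. For instance
  ∂[2,4,5] = [4,5] − [2,5] + [2,4],
  ∂[2,4,6] = [4,6] − [2,6] + [2,4].
The resulting 12×8 matrix has rank 7, and its Smith normal form has invariant factors (1,1,1,1,1,1,1).

Reading off H_k = ker ∂_k / im ∂_{k+1}:

  H_0: rank C_0 − rank ∂_1 = 6 − 5 = 1, and the invariant factors of ∂_1 are all 1, so H_0 = Z.
  H_1: rank ker ∂_1 − rank ∂_2 = (12 − 5) − 7 = 0, and the invariant factors of ∂_2 are all 1, so H_1 = 0.
  H_2: rank ker ∂_2 − rank ∂_3 = (8 − 7) − 0 = 1, and there is no ∂_3, so H_2 = Z.

As a check, the Euler characteristic is 6 − 12 + 8 = 2, which agrees with 1 − 0 + 1 = 2.
(K is a triangulation of the 2-sphere S^2.)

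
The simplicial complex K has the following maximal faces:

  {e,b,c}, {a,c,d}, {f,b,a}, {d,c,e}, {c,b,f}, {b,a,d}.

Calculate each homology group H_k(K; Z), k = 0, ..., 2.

Take the total order a < b < c < d < e < f on the vertex set. Then K (dimension 2) consists of the simplices:

  0-simplices (6): a, b, c, d, e, f
  1-simplices (12): ab, ac, ad, af, bc, bd, be, bf, cd, ce, cf, de
  2-simplices (6): abd, abf, acd, bce, bcf, cde

giving chain groups C_0 ≅ Z^6, C_1 ≅ Z^12, C_2 ≅ Z^6.

The boundary map ∂_1: C_1 → C_0 is given by ∂[p,q] = [q] − [p]. For instance
  ∂ac = c − a.
This gives a 6×12 integer matrix of rank 5; reducing to Smith normal form yields diagonal entries (1,1,1,1,1).

∂_2: C_2 → C_1 acts by ∂[p,q,r] = [q,r] − [p,r] + [p,q]. For instance
  ∂cde = de − ce + cd,
  ∂bcf = cf − bf + bc.
The 12×6 boundary matrix has rank 6 and Smith normal form diag(1,1,1,1,1,1).

Reading off H_k = ker ∂_k / im ∂_{k+1}:

  H_0: rank C_0 − rank ∂_1 = 6 − 5 = 1, and the invariant factors of ∂_1 are all 1, so H_0 = Z.
  H_1: rank ker ∂_1 − rank ∂_2 = (12 − 5) − 6 = 1, and the invariant factors of ∂_2 are all 1, so H_1 = Z.
  H_2: rank ker ∂_2 − rank ∂_3 = (6 − 6) − 0 = 0, and there is no ∂_3, so H_2 = 0.

H_0 = Z,  H_1 = Z,  H_2 = 0.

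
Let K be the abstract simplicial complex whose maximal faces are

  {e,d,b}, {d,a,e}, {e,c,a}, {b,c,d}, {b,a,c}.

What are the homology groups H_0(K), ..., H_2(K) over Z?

Fix the vertex order a < b < c < d < e and write every simplex with vertices in increasing order. Then dim K = 2 and the simplices of K are:

  0-simplices (5): a, b, c, d, e
  1-simplices (10): ab, ac, ad, ae, bc, bd, be, cd, ce, de
  2-simplices (5): abc, ace, ade, bcd, bde

giving chain groups C_0 ≅ Z^5, C_1 ≅ Z^10, C_2 ≅ Z^5.

∂_1: C_1 → C_0 sends each edge [p,q] (with p < q) to q − p.
The resulting 5×10 matrix has rank 4, and its Smith normal form has invariant factors (1,1,1,1).

Boundary ∂_2: C_2 → C_1 acts by ∂[p,q,r] = [q,r] − [p,r] + [p,q]. For instance
  ∂ace = ce − ae + ac,
  ∂bcd = cd − bd + bc.
This gives a 10×5 integer matrix of rank 5; reducing to Smith normal form yields diagonal entries (1,1,1,1,1).

Computing H_k = (kernel of ∂_k) / (image of ∂_{k+1}):

  H_0: rank C_0 − rank ∂_1 = 5 − 4 = 1, and the invariant factors of ∂_1 are all 1, so H_0 = Z.
  H_1: rank ker ∂_1 − rank ∂_2 = (10 − 4) − 5 = 1, and the invariant factors of ∂_2 are all 1, so H_1 = Z.
  H_2: rank ker ∂_2 − rank ∂_3 = (5 − 5) − 0 = 0, and there is no ∂_3, so H_2 = 0.

As a check, the Euler characteristic is 5 − 10 + 5 = 0, which agrees with 1 − 1 + 0 = 0.
(K is a triangulation of the Möbius band.)

H_0 = Z,  H_1 = Z,  H_2 = 0.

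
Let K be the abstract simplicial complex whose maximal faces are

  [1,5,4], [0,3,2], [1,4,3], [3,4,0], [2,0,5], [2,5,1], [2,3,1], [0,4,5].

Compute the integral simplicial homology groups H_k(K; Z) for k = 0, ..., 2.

H_0 = Z,  H_1 = 0,  H_2 = Z.

Order the vertices as 0 < 1 < 2 < 3 < 4 < 5. Listing each simplex with vertices in this order, K has dimension 2 with simplices:

  0-simplices (6): [0], [1], [2], [3], [4], [5]
  1-simplices (12): [0,2], [0,3], [0,4], [0,5], [1,2], [1,3], [1,4], [1,5], [2,3], [2,5], [3,4], [4,5]
  2-simplices (8): [0,2,3], [0,2,5], [0,3,4], [0,4,5], [1,2,3], [1,2,5], [1,3,4], [1,4,5]

Hence C_0 ≅ Z^6, C_1 ≅ Z^12, C_2 ≅ Z^8.

The boundary map ∂_1: C_1 → C_0 is given by ∂[p,q] = [q] − [p].
As a 6×12 matrix over Z this has rank 5, with invariant factors (1,1,1,1,1).

∂_2: C_2 → C_1 acts by ∂[p,q,r] = [q,r] − [p,r] + [p,q]. For instance
  ∂[1,2,5] = [2,5] − [1,5] + [1,2],
  ∂[0,3,4] = [3,4] − [0,4] + [0,3].
The 12×8 boundary matrix has rank 7 and Smith normal form diag(1,1,1,1,1,1,1).

Reading off H_k = ker ∂_k / im ∂_{k+1}:

  H_0: rank C_0 − rank ∂_1 = 6 − 5 = 1, and the invariant factors of ∂_1 are all 1, so H_0 = Z.
  H_1: rank ker ∂_1 − rank ∂_2 = (12 − 5) − 7 = 0, and the invariant factors of ∂_2 are all 1, so H_1 = 0.
  H_2: rank ker ∂_2 − rank ∂_3 = (8 − 7) − 0 = 1, and there is no ∂_3, so H_2 = Z.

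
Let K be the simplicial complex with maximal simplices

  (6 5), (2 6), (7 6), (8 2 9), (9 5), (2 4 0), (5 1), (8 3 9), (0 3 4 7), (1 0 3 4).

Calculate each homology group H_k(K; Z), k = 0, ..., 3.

Take the total order 0 < 1 < 2 < 3 < 4 < 5 < 6 < 7 < 8 < 9 on the vertex set. Then K (dimension 3) consists of the simplices:

  0-simplices (10): [0], [1], [2], [3], [4], [5], [6], [7], [8], [9]
  1-simplices (21): [0,1], [0,2], [0,3], [0,4], [0,7], [1,3], [1,4], [1,5], [2,4], [2,6], [2,8], [2,9], [3,4], [3,7], [3,8], [3,9], [4,7], [5,6], [5,9], [6,7], [8,9]
  2-simplices (10): [0,1,3], [0,1,4], [0,2,4], [0,3,4], [0,3,7], [0,4,7], [1,3,4], [2,8,9], [3,4,7], [3,8,9]
  3-simplices (2): [0,1,3,4], [0,3,4,7]

so the chain groups are C_0 ≅ Z^10, C_1 ≅ Z^21, C_2 ≅ Z^10, C_3 ≅ Z^2.

The boundary map ∂_1: C_1 → C_0 sends each edge [p,q] (with p < q) to q − p. For instance
  ∂[3,4] = [4] − [3].
The resulting 10×21 matrix has rank 9, and its Smith normal form has invariant factors (1,1,1,1,1,1,1,1,1).

Boundary ∂_2: C_2 → C_1 acts by ∂[p,q,r] = [q,r] − [p,r] + [p,q]. For instance
  ∂[1,3,4] = [3,4] − [1,4] + [1,3],
  ∂[2,8,9] = [8,9] − [2,9] + [2,8].
The resulting 21×10 matrix has rank 8, and its Smith normal form has invariant factors (1,1,1,1,1,1,1,1).

Boundary ∂_3: C_3 → C_2 sends each 3-simplex σ to the alternating sum Σ_i (−1)^i (σ with its i-th vertex removed). For instance
  ∂[0,3,4,7] = [3,4,7] − [0,4,7] + [0,3,7] − [0,3,4],
  ∂[0,1,3,4] = [1,3,4] − [0,3,4] + [0,1,4] − [0,1,3].
This gives a 10×2 integer matrix of rank 2; reducing to Smith normal form yields diagonal entries (1,1).

From H_k ≅ ker(∂_k) / im(∂_{k+1}) we obtain:

  H_0: rank C_0 − rank ∂_1 = 10 − 9 = 1, and the invariant factors of ∂_1 are all 1, so H_0 = Z.
  H_1: rank ker ∂_1 − rank ∂_2 = (21 − 9) − 8 = 4, and the invariant factors of ∂_2 are all 1, so H_1 = Z^4.
  H_2: rank ker ∂_2 − rank ∂_3 = (10 − 8) − 2 = 0, and the invariant factors of ∂_3 are all 1, so H_2 = 0.
  H_3: rank ker ∂_3 − rank ∂_4 = (2 − 2) − 0 = 0, and there is no ∂_4, so H_3 = 0.

H_0 ≅ Z,  H_1 ≅ Z^4,  H_2 = 0,  H_3 = 0.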